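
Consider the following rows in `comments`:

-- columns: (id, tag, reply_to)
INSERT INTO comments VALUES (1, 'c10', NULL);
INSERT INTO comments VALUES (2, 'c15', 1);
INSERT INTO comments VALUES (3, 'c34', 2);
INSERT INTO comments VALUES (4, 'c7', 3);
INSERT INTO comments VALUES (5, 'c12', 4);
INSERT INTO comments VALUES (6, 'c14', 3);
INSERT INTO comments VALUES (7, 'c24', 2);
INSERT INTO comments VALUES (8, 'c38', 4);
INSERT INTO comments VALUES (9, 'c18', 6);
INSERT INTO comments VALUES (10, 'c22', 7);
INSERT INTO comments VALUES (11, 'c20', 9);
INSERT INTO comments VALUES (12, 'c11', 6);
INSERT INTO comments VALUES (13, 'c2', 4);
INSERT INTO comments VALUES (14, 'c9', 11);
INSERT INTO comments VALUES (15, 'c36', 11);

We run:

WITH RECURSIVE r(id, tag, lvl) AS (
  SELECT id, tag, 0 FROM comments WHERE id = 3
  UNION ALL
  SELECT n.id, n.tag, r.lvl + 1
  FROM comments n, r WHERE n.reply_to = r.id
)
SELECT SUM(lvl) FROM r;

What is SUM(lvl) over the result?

Base: id=3 (c34) at lvl 0.
Iteration 1: rows with reply_to in {3} -> c7 (id 4, lvl 1), c14 (id 6, lvl 1).
Iteration 2: rows with reply_to in {4,6} -> c12 (id 5, lvl 2), c38 (id 8, lvl 2), c18 (id 9, lvl 2), c11 (id 12, lvl 2), c2 (id 13, lvl 2).
Iteration 3: rows with reply_to in {5,8,9,12,13} -> c20 (id 11, lvl 3).
Iteration 4: rows with reply_to in {11} -> c9 (id 14, lvl 4), c36 (id 15, lvl 4).
Iteration 5: no rows with reply_to in {14,15}; recursion stops.
SUM(lvl) = 0 + 1 + 1 + 2 + 2 + 2 + 2 + 2 + 3 + 4 + 4 = 23.

23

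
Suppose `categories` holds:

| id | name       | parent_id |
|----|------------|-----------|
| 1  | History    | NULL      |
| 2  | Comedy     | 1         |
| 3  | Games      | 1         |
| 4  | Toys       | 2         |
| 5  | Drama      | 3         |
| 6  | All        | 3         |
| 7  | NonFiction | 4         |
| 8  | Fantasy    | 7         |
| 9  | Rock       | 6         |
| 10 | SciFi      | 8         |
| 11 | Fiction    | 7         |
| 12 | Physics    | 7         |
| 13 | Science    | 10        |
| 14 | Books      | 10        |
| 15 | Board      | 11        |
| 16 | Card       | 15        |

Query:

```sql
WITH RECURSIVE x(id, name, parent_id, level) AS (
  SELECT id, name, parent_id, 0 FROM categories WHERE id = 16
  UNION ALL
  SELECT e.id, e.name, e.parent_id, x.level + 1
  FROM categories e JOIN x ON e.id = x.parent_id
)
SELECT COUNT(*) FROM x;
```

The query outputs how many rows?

7

Base: id=16 (Card), parent_id=15, level 0.
Iteration 1: join on id=15 -> Board (id 15, parent_id=11, level 1).
Iteration 2: join on id=11 -> Fiction (id 11, parent_id=7, level 2).
Iteration 3: join on id=7 -> NonFiction (id 7, parent_id=4, level 3).
Iteration 4: join on id=4 -> Toys (id 4, parent_id=2, level 4).
Iteration 5: join on id=2 -> Comedy (id 2, parent_id=1, level 5).
Iteration 6: join on id=1 -> History (id 1, parent_id=NULL, level 6).
Iteration 7: parent_id is NULL; no match; recursion stops.
Total rows emitted: 7.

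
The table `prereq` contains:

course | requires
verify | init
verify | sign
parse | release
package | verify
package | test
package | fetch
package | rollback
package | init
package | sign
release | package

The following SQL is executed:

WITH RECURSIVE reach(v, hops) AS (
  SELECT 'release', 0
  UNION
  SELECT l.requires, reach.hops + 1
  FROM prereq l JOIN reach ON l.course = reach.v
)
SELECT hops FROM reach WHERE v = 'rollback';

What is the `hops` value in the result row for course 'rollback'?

Base: (release, hops=0).
Iteration 1: edges from {release} -> (package, hops=1).
Iteration 2: edges from {package} -> (fetch, hops=2), (init, hops=2), (rollback, hops=2), (sign, hops=2), (test, hops=2), (verify, hops=2).
Iteration 3: edges from {fetch,init,rollback,sign,test,verify} -> (init, hops=3), (sign, hops=3).
Iteration 4: no outgoing edges from {init,sign}; recursion stops.

2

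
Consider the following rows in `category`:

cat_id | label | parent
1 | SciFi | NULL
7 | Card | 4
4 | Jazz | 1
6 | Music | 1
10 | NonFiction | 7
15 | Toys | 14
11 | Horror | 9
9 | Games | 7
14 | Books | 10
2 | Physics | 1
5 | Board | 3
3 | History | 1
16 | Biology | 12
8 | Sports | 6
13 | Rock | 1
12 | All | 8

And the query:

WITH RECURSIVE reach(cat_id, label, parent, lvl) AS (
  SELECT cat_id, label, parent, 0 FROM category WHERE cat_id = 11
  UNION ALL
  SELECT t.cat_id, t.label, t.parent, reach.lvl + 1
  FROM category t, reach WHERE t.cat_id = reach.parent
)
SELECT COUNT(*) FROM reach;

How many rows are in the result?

5

Base: cat_id=11 (Horror), parent=9, lvl 0.
Iteration 1: join on cat_id=9 -> Games (id 9, parent=7, lvl 1).
Iteration 2: join on cat_id=7 -> Card (id 7, parent=4, lvl 2).
Iteration 3: join on cat_id=4 -> Jazz (id 4, parent=1, lvl 3).
Iteration 4: join on cat_id=1 -> SciFi (id 1, parent=NULL, lvl 4).
Iteration 5: parent is NULL; no match; recursion stops.
Total rows emitted: 5.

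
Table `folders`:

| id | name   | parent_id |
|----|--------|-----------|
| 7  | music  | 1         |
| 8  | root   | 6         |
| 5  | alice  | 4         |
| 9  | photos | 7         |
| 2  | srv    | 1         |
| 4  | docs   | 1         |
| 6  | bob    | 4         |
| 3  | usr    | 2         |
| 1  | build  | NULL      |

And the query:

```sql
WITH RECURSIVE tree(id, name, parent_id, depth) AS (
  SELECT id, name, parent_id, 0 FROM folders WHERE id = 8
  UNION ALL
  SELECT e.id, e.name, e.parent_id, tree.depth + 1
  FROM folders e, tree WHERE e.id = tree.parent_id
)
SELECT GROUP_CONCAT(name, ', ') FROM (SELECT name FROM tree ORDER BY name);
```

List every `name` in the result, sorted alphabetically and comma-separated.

Base: id=8 (root), parent_id=6, depth 0.
Iteration 1: join on id=6 -> bob (id 6, parent_id=4, depth 1).
Iteration 2: join on id=4 -> docs (id 4, parent_id=1, depth 2).
Iteration 3: join on id=1 -> build (id 1, parent_id=NULL, depth 3).
Iteration 4: parent_id is NULL; no match; recursion stops.

bob, build, docs, root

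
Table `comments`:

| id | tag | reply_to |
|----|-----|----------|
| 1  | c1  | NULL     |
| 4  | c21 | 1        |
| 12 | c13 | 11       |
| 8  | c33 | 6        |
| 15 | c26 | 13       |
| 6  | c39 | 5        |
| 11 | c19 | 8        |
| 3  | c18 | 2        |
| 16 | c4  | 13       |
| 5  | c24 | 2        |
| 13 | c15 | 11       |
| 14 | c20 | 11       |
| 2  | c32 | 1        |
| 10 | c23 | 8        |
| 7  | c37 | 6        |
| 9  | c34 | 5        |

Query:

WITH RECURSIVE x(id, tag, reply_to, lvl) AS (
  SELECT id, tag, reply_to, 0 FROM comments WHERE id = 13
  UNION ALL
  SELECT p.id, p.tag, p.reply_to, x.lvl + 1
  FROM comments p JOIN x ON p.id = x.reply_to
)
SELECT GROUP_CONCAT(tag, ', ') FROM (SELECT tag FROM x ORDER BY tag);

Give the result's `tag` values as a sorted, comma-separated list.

c1, c15, c19, c24, c32, c33, c39

Base: id=13 (c15), reply_to=11, lvl 0.
Iteration 1: join on id=11 -> c19 (id 11, reply_to=8, lvl 1).
Iteration 2: join on id=8 -> c33 (id 8, reply_to=6, lvl 2).
Iteration 3: join on id=6 -> c39 (id 6, reply_to=5, lvl 3).
Iteration 4: join on id=5 -> c24 (id 5, reply_to=2, lvl 4).
Iteration 5: join on id=2 -> c32 (id 2, reply_to=1, lvl 5).
Iteration 6: join on id=1 -> c1 (id 1, reply_to=NULL, lvl 6).
Iteration 7: reply_to is NULL; no match; recursion stops.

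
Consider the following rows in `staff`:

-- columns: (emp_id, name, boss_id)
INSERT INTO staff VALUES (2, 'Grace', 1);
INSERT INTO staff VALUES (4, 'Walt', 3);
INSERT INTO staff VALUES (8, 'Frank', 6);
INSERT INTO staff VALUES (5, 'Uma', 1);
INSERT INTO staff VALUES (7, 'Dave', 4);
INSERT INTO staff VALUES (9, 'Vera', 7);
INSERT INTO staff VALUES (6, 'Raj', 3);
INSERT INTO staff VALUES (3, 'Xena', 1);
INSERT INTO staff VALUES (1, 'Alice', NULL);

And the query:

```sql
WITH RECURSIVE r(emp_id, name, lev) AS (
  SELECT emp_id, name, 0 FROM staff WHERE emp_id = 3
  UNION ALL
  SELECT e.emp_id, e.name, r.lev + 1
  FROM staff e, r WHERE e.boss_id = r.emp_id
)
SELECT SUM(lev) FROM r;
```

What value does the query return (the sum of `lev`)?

Base: emp_id=3 (Xena) at lev 0.
Iteration 1: rows with boss_id in {3} -> Walt (id 4, lev 1), Raj (id 6, lev 1).
Iteration 2: rows with boss_id in {4,6} -> Dave (id 7, lev 2), Frank (id 8, lev 2).
Iteration 3: rows with boss_id in {7,8} -> Vera (id 9, lev 3).
Iteration 4: no rows with boss_id in {9}; recursion stops.
SUM(lev) = 0 + 1 + 1 + 2 + 2 + 3 = 9.

9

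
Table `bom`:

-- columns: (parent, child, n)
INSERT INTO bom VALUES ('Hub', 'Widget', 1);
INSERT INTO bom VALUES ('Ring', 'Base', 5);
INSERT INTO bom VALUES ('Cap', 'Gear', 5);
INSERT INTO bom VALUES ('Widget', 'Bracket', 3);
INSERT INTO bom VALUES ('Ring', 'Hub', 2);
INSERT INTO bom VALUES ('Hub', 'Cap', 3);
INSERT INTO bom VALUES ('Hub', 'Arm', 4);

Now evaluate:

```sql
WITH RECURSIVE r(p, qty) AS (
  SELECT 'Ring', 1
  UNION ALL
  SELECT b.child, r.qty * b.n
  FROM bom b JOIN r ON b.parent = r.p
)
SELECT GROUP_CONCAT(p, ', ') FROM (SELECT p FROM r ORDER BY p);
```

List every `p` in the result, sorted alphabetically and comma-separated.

Arm, Base, Bracket, Cap, Gear, Hub, Ring, Widget

Base: (Ring, qty=1).
Iteration 1: components of {Ring} -> Base = 1*5 = 5, Hub = 1*2 = 2.
Iteration 2: components of {Base,Hub} -> Arm = 2*4 = 8, Cap = 2*3 = 6, Widget = 2*1 = 2.
Iteration 3: components of {Arm,Cap,Widget} -> Bracket = 2*3 = 6, Gear = 6*5 = 30.
Iteration 4: no further components; recursion stops.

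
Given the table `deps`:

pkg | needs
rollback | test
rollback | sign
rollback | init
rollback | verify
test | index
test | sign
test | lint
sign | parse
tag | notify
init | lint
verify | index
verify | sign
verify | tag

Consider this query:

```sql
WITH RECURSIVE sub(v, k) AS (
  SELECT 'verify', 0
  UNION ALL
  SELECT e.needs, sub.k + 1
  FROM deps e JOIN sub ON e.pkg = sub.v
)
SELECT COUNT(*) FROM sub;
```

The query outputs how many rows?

Base: (verify, k=0).
Iteration 1: edges from {verify} -> (index, k=1), (sign, k=1), (tag, k=1).
Iteration 2: edges from {index,sign,tag} -> (notify, k=2), (parse, k=2).
Iteration 3: no outgoing edges from {notify,parse}; recursion stops.
Total rows emitted: 6.

6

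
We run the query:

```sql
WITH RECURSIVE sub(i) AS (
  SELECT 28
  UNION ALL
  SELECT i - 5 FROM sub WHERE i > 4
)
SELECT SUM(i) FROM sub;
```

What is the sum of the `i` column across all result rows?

93

Base: i=28.
Iteration 1: 28 > 4 holds -> i = 28 - 5 = 23.
Iteration 2: 23 > 4 holds -> i = 23 - 5 = 18.
Iteration 3: 18 > 4 holds -> i = 18 - 5 = 13.
Iteration 4: 13 > 4 holds -> i = 13 - 5 = 8.
Iteration 5: 8 > 4 holds -> i = 8 - 5 = 3.
Iteration 6: 3 > 4 fails; recursion stops.
SUM(i) = 28 + 23 + 18 + 13 + 8 + 3 = 93.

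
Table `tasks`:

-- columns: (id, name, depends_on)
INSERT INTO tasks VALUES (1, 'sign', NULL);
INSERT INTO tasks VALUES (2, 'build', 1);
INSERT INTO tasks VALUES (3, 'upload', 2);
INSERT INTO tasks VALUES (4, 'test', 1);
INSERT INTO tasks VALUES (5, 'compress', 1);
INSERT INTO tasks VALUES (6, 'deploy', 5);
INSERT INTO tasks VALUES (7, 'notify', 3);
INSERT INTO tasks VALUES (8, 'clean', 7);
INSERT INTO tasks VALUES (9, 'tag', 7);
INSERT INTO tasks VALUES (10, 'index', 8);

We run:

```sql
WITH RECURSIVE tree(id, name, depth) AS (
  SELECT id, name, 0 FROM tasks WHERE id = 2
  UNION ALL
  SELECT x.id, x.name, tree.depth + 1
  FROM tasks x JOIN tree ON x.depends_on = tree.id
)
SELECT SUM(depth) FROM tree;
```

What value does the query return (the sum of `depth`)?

Base: id=2 (build) at depth 0.
Iteration 1: rows with depends_on in {2} -> upload (id 3, depth 1).
Iteration 2: rows with depends_on in {3} -> notify (id 7, depth 2).
Iteration 3: rows with depends_on in {7} -> clean (id 8, depth 3), tag (id 9, depth 3).
Iteration 4: rows with depends_on in {8,9} -> index (id 10, depth 4).
Iteration 5: no rows with depends_on in {10}; recursion stops.
SUM(depth) = 0 + 1 + 2 + 3 + 3 + 4 = 13.

13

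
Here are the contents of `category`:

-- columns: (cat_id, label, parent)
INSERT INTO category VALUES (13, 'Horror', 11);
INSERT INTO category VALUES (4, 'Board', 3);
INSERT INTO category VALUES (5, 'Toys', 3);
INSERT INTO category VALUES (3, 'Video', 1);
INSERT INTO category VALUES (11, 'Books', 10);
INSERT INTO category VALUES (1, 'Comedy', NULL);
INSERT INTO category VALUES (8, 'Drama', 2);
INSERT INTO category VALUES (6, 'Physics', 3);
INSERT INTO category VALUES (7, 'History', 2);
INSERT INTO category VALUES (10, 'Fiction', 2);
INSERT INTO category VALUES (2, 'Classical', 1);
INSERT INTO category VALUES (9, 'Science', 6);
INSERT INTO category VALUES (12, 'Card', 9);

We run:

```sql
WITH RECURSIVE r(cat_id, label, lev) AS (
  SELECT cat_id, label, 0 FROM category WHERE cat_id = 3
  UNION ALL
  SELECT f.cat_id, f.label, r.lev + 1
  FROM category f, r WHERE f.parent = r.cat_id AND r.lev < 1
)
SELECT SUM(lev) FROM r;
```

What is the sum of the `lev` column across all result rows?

Base: cat_id=3 (Video) at lev 0.
Iteration 1: rows with parent in {3} -> Board (id 4, lev 1), Toys (id 5, lev 1), Physics (id 6, lev 1).
Iteration 2: lev < 1 fails for all current rows; recursion stops.
SUM(lev) = 0 + 1 + 1 + 1 = 3.

3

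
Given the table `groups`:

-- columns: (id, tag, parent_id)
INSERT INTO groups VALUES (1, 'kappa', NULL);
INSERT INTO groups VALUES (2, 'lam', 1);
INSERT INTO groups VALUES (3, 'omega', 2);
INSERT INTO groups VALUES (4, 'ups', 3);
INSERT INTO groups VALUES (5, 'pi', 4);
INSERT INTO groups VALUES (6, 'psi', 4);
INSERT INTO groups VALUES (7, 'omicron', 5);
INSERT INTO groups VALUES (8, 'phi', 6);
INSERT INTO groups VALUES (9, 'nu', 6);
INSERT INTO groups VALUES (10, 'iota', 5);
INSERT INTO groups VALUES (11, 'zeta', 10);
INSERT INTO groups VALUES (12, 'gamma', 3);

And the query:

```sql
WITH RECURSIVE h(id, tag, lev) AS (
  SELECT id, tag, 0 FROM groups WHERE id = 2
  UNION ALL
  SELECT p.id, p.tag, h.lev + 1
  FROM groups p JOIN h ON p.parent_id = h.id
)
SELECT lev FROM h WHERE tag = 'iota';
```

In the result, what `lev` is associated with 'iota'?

Base: id=2 (lam) at lev 0.
Iteration 1: rows with parent_id in {2} -> omega (id 3, lev 1).
Iteration 2: rows with parent_id in {3} -> ups (id 4, lev 2), gamma (id 12, lev 2).
Iteration 3: rows with parent_id in {4,12} -> pi (id 5, lev 3), psi (id 6, lev 3).
Iteration 4: rows with parent_id in {5,6} -> omicron (id 7, lev 4), phi (id 8, lev 4), nu (id 9, lev 4), iota (id 10, lev 4).
Iteration 5: rows with parent_id in {7,8,9,10} -> zeta (id 11, lev 5).
Iteration 6: no rows with parent_id in {11}; recursion stops.

4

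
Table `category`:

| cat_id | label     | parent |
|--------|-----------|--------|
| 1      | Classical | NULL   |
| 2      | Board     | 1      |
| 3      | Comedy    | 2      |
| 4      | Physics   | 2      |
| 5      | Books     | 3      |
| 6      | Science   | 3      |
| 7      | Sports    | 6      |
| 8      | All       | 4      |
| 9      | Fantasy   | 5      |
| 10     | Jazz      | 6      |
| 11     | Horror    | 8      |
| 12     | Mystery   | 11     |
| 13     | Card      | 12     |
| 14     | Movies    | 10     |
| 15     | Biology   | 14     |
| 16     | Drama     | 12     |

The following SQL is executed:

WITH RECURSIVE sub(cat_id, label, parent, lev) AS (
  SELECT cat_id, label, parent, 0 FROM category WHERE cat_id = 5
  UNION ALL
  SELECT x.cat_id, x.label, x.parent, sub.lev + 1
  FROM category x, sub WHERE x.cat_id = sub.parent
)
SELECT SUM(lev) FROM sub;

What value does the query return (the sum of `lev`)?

6

Base: cat_id=5 (Books), parent=3, lev 0.
Iteration 1: join on cat_id=3 -> Comedy (id 3, parent=2, lev 1).
Iteration 2: join on cat_id=2 -> Board (id 2, parent=1, lev 2).
Iteration 3: join on cat_id=1 -> Classical (id 1, parent=NULL, lev 3).
Iteration 4: parent is NULL; no match; recursion stops.
SUM(lev) = 0 + 1 + 2 + 3 = 6.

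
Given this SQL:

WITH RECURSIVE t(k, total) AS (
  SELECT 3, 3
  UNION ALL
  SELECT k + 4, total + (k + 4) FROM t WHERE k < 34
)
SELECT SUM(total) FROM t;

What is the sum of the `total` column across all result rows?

Base: k=3, total=3.
Iteration 1: 3 < 34 holds -> k = 3 + 4 = 7, total = 3 + 7 = 10.
Iteration 2: 7 < 34 holds -> k = 7 + 4 = 11, total = 10 + 11 = 21.
Iteration 3: 11 < 34 holds -> k = 11 + 4 = 15, total = 21 + 15 = 36.
Iteration 4: 15 < 34 holds -> k = 15 + 4 = 19, total = 36 + 19 = 55.
Iteration 5: 19 < 34 holds -> k = 19 + 4 = 23, total = 55 + 23 = 78.
Iteration 6: 23 < 34 holds -> k = 23 + 4 = 27, total = 78 + 27 = 105.
Iteration 7: 27 < 34 holds -> k = 27 + 4 = 31, total = 105 + 31 = 136.
Iteration 8: 31 < 34 holds -> k = 31 + 4 = 35, total = 136 + 35 = 171.
Iteration 9: 35 < 34 fails; recursion stops.
SUM(total) = 3 + 10 + 21 + 36 + 55 + 78 + 105 + 136 + 171 = 615.

615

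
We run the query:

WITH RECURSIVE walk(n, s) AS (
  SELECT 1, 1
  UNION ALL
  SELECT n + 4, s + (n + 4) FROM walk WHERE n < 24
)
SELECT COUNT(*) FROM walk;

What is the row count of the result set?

Base: n=1, s=1.
Iteration 1: 1 < 24 holds -> n = 1 + 4 = 5, s = 1 + 5 = 6.
Iteration 2: 5 < 24 holds -> n = 5 + 4 = 9, s = 6 + 9 = 15.
Iteration 3: 9 < 24 holds -> n = 9 + 4 = 13, s = 15 + 13 = 28.
Iteration 4: 13 < 24 holds -> n = 13 + 4 = 17, s = 28 + 17 = 45.
Iteration 5: 17 < 24 holds -> n = 17 + 4 = 21, s = 45 + 21 = 66.
Iteration 6: 21 < 24 holds -> n = 21 + 4 = 25, s = 66 + 25 = 91.
Iteration 7: 25 < 24 fails; recursion stops.
Total rows emitted: 7.

7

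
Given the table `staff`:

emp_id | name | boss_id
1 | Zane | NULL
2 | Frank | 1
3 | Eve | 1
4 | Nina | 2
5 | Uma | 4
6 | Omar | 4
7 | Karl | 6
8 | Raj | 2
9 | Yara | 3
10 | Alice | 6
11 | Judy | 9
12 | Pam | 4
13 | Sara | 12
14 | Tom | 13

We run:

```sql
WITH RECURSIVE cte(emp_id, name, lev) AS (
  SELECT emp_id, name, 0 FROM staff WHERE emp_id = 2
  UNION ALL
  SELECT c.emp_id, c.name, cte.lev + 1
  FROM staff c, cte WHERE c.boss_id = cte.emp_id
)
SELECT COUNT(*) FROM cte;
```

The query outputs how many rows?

Base: emp_id=2 (Frank) at lev 0.
Iteration 1: rows with boss_id in {2} -> Nina (id 4, lev 1), Raj (id 8, lev 1).
Iteration 2: rows with boss_id in {4,8} -> Uma (id 5, lev 2), Omar (id 6, lev 2), Pam (id 12, lev 2).
Iteration 3: rows with boss_id in {5,6,12} -> Karl (id 7, lev 3), Alice (id 10, lev 3), Sara (id 13, lev 3).
Iteration 4: rows with boss_id in {7,10,13} -> Tom (id 14, lev 4).
Iteration 5: no rows with boss_id in {14}; recursion stops.
Total rows emitted: 10.

10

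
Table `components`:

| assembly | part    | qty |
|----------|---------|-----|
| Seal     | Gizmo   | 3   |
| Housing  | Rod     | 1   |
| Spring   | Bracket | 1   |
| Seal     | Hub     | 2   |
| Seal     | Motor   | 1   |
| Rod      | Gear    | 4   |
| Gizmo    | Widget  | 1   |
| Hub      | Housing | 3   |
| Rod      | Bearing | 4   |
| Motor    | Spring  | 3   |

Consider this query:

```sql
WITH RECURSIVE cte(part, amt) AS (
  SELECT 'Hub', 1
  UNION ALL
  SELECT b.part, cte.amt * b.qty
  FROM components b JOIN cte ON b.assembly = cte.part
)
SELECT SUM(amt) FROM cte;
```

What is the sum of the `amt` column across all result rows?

Base: (Hub, amt=1).
Iteration 1: components of {Hub} -> Housing = 1*3 = 3.
Iteration 2: components of {Housing} -> Rod = 3*1 = 3.
Iteration 3: components of {Rod} -> Bearing = 3*4 = 12, Gear = 3*4 = 12.
Iteration 4: no further components; recursion stops.
SUM(amt) = 1 + 3 + 3 + 12 + 12 = 31.

31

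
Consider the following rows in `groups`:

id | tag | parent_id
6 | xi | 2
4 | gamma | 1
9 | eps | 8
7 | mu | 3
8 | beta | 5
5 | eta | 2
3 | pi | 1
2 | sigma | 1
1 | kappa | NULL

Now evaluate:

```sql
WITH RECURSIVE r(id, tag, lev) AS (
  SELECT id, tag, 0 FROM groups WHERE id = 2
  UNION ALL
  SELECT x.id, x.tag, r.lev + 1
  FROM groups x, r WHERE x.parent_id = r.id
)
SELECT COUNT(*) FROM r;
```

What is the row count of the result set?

5

Base: id=2 (sigma) at lev 0.
Iteration 1: rows with parent_id in {2} -> eta (id 5, lev 1), xi (id 6, lev 1).
Iteration 2: rows with parent_id in {5,6} -> beta (id 8, lev 2).
Iteration 3: rows with parent_id in {8} -> eps (id 9, lev 3).
Iteration 4: no rows with parent_id in {9}; recursion stops.
Total rows emitted: 5.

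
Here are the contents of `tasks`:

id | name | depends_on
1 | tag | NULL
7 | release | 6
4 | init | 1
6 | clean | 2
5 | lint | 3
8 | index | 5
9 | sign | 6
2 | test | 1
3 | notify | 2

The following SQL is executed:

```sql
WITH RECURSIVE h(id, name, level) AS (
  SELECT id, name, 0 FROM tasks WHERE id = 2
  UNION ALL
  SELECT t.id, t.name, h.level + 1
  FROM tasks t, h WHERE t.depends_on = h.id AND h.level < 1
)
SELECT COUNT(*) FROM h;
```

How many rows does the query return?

3

Base: id=2 (test) at level 0.
Iteration 1: rows with depends_on in {2} -> notify (id 3, level 1), clean (id 6, level 1).
Iteration 2: level < 1 fails for all current rows; recursion stops.
Total rows emitted: 3.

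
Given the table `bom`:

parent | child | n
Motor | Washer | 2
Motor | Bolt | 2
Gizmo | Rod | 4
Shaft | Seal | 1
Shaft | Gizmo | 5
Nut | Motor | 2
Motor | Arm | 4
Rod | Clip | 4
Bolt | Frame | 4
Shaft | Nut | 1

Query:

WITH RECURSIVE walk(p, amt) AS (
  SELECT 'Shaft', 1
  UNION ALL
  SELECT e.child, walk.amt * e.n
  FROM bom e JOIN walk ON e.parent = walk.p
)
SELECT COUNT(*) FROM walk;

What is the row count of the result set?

Base: (Shaft, amt=1).
Iteration 1: components of {Shaft} -> Gizmo = 1*5 = 5, Nut = 1*1 = 1, Seal = 1*1 = 1.
Iteration 2: components of {Gizmo,Nut,Seal} -> Motor = 1*2 = 2, Rod = 5*4 = 20.
Iteration 3: components of {Motor,Rod} -> Arm = 2*4 = 8, Bolt = 2*2 = 4, Clip = 20*4 = 80, Washer = 2*2 = 4.
Iteration 4: components of {Arm,Bolt,Clip,Washer} -> Frame = 4*4 = 16.
Iteration 5: no further components; recursion stops.
Total rows emitted: 11.

11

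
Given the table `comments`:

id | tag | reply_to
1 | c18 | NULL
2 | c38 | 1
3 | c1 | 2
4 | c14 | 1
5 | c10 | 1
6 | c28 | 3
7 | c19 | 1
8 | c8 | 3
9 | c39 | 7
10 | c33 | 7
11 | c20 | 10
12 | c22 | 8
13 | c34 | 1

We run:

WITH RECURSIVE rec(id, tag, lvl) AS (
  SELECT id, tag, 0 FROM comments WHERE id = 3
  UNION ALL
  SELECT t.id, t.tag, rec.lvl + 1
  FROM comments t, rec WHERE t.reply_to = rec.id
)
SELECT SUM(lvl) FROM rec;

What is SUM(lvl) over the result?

Base: id=3 (c1) at lvl 0.
Iteration 1: rows with reply_to in {3} -> c28 (id 6, lvl 1), c8 (id 8, lvl 1).
Iteration 2: rows with reply_to in {6,8} -> c22 (id 12, lvl 2).
Iteration 3: no rows with reply_to in {12}; recursion stops.
SUM(lvl) = 0 + 1 + 1 + 2 = 4.

4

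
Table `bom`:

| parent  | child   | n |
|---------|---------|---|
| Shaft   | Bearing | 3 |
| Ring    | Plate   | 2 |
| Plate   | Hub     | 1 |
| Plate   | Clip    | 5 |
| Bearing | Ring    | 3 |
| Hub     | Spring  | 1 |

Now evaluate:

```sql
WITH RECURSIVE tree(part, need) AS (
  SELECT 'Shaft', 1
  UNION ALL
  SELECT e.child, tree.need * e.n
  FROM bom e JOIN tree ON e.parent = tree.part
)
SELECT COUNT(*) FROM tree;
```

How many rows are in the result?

Base: (Shaft, need=1).
Iteration 1: components of {Shaft} -> Bearing = 1*3 = 3.
Iteration 2: components of {Bearing} -> Ring = 3*3 = 9.
Iteration 3: components of {Ring} -> Plate = 9*2 = 18.
Iteration 4: components of {Plate} -> Clip = 18*5 = 90, Hub = 18*1 = 18.
Iteration 5: components of {Clip,Hub} -> Spring = 18*1 = 18.
Iteration 6: no further components; recursion stops.
Total rows emitted: 7.

7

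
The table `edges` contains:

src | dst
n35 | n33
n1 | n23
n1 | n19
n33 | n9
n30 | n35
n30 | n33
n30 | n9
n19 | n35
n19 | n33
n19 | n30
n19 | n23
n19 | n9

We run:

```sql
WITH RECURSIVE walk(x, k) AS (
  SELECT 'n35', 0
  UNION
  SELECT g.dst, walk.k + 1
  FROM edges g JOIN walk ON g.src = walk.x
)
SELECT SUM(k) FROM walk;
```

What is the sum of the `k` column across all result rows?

3

Base: (n35, k=0).
Iteration 1: edges from {n35} -> (n33, k=1).
Iteration 2: edges from {n33} -> (n9, k=2).
Iteration 3: no outgoing edges from {n9}; recursion stops.
SUM(k) = 0 + 1 + 2 = 3.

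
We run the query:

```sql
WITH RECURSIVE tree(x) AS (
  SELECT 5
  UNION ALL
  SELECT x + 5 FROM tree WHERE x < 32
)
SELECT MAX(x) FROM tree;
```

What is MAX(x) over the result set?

Base: x=5.
Iteration 1: 5 < 32 holds -> x = 5 + 5 = 10.
Iteration 2: 10 < 32 holds -> x = 10 + 5 = 15.
Iteration 3: 15 < 32 holds -> x = 15 + 5 = 20.
Iteration 4: 20 < 32 holds -> x = 20 + 5 = 25.
Iteration 5: 25 < 32 holds -> x = 25 + 5 = 30.
Iteration 6: 30 < 32 holds -> x = 30 + 5 = 35.
Iteration 7: 35 < 32 fails; recursion stops.
x values: 5, 10, 15, 20, 25, 30, 35; the maximum is 35.

35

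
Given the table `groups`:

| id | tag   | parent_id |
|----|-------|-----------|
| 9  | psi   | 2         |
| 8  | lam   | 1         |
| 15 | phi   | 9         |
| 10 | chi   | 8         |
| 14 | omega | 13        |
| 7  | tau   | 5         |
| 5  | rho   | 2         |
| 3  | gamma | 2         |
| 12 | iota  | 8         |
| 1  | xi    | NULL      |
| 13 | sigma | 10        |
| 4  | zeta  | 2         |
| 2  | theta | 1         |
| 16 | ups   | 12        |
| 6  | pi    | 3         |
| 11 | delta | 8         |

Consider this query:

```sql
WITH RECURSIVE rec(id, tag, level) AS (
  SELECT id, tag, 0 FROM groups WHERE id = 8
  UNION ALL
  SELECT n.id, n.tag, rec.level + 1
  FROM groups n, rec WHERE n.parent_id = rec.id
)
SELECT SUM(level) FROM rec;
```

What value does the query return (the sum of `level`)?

Base: id=8 (lam) at level 0.
Iteration 1: rows with parent_id in {8} -> chi (id 10, level 1), delta (id 11, level 1), iota (id 12, level 1).
Iteration 2: rows with parent_id in {10,11,12} -> sigma (id 13, level 2), ups (id 16, level 2).
Iteration 3: rows with parent_id in {13,16} -> omega (id 14, level 3).
Iteration 4: no rows with parent_id in {14}; recursion stops.
SUM(level) = 0 + 1 + 1 + 1 + 2 + 2 + 3 = 10.

10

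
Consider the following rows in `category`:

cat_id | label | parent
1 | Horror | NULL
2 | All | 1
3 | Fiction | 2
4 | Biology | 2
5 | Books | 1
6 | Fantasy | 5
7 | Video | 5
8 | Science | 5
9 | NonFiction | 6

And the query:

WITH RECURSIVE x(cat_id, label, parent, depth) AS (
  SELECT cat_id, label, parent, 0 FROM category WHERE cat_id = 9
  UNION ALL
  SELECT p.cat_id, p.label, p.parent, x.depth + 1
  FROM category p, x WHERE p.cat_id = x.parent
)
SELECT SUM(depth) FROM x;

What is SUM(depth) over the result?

Base: cat_id=9 (NonFiction), parent=6, depth 0.
Iteration 1: join on cat_id=6 -> Fantasy (id 6, parent=5, depth 1).
Iteration 2: join on cat_id=5 -> Books (id 5, parent=1, depth 2).
Iteration 3: join on cat_id=1 -> Horror (id 1, parent=NULL, depth 3).
Iteration 4: parent is NULL; no match; recursion stops.
SUM(depth) = 0 + 1 + 2 + 3 = 6.

6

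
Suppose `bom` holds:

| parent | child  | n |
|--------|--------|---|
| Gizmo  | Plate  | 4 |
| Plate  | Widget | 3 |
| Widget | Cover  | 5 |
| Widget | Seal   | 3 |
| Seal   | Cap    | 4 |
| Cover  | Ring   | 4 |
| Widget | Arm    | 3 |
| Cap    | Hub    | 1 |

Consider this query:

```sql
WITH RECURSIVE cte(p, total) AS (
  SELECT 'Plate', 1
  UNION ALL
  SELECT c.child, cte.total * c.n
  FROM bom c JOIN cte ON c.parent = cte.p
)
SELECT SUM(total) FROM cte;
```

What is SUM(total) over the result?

169

Base: (Plate, total=1).
Iteration 1: components of {Plate} -> Widget = 1*3 = 3.
Iteration 2: components of {Widget} -> Arm = 3*3 = 9, Cover = 3*5 = 15, Seal = 3*3 = 9.
Iteration 3: components of {Arm,Cover,Seal} -> Cap = 9*4 = 36, Ring = 15*4 = 60.
Iteration 4: components of {Cap,Ring} -> Hub = 36*1 = 36.
Iteration 5: no further components; recursion stops.
SUM(total) = 1 + 3 + 15 + 9 + 9 + 60 + 36 + 36 = 169.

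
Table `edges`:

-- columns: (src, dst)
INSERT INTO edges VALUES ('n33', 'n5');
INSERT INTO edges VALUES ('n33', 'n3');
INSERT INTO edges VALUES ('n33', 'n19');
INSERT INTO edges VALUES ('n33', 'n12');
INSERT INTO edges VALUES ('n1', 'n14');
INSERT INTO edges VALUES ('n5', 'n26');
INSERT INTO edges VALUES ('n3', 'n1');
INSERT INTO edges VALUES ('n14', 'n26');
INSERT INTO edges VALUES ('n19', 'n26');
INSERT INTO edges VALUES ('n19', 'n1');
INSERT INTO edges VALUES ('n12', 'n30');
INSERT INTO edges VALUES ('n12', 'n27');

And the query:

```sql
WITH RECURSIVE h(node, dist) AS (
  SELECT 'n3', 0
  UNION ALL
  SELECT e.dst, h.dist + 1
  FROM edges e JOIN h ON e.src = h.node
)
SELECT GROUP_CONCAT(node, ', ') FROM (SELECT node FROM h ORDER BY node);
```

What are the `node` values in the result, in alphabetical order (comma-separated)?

n1, n14, n26, n3

Base: (n3, dist=0).
Iteration 1: edges from {n3} -> (n1, dist=1).
Iteration 2: edges from {n1} -> (n14, dist=2).
Iteration 3: edges from {n14} -> (n26, dist=3).
Iteration 4: no outgoing edges from {n26}; recursion stops.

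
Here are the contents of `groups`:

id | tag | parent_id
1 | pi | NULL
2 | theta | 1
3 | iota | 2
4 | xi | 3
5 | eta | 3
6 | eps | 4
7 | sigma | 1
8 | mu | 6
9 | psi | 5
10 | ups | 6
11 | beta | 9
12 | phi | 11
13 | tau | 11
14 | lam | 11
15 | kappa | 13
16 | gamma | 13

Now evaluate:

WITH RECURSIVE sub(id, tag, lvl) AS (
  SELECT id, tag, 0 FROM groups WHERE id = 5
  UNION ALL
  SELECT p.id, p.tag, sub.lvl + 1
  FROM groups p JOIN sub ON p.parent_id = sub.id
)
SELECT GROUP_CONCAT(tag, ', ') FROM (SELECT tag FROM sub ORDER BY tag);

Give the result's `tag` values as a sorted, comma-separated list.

Base: id=5 (eta) at lvl 0.
Iteration 1: rows with parent_id in {5} -> psi (id 9, lvl 1).
Iteration 2: rows with parent_id in {9} -> beta (id 11, lvl 2).
Iteration 3: rows with parent_id in {11} -> phi (id 12, lvl 3), tau (id 13, lvl 3), lam (id 14, lvl 3).
Iteration 4: rows with parent_id in {12,13,14} -> kappa (id 15, lvl 4), gamma (id 16, lvl 4).
Iteration 5: no rows with parent_id in {15,16}; recursion stops.

beta, eta, gamma, kappa, lam, phi, psi, tau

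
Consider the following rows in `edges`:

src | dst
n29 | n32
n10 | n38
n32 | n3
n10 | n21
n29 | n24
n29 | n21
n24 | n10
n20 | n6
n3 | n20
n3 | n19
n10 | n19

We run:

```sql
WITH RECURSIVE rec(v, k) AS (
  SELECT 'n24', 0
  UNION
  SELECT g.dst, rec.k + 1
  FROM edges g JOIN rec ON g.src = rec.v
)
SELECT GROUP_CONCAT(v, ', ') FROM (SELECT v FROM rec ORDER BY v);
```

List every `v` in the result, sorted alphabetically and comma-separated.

n10, n19, n21, n24, n38

Base: (n24, k=0).
Iteration 1: edges from {n24} -> (n10, k=1).
Iteration 2: edges from {n10} -> (n19, k=2), (n21, k=2), (n38, k=2).
Iteration 3: no outgoing edges from {n19,n21,n38}; recursion stops.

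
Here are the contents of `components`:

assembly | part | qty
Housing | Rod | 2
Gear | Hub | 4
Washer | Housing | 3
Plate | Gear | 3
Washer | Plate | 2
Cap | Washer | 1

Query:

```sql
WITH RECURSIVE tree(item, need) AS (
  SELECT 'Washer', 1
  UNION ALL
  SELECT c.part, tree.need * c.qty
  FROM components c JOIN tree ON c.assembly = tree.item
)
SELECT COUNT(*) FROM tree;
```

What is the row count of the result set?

6

Base: (Washer, need=1).
Iteration 1: components of {Washer} -> Housing = 1*3 = 3, Plate = 1*2 = 2.
Iteration 2: components of {Housing,Plate} -> Gear = 2*3 = 6, Rod = 3*2 = 6.
Iteration 3: components of {Gear,Rod} -> Hub = 6*4 = 24.
Iteration 4: no further components; recursion stops.
Total rows emitted: 6.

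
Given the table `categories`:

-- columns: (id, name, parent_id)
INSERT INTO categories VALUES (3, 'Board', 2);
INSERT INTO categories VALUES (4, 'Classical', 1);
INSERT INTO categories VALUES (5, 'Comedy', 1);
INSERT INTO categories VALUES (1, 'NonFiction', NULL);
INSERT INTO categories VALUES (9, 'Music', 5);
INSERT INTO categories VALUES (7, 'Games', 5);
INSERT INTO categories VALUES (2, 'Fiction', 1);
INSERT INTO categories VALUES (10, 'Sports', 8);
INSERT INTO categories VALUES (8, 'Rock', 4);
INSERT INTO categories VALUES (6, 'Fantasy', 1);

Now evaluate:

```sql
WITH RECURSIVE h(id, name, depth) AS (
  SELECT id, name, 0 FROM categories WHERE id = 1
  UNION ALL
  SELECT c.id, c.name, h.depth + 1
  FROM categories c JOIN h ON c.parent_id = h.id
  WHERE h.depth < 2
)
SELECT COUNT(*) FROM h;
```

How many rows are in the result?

Base: id=1 (NonFiction) at depth 0.
Iteration 1: rows with parent_id in {1} -> Fiction (id 2, depth 1), Classical (id 4, depth 1), Comedy (id 5, depth 1), Fantasy (id 6, depth 1).
Iteration 2: rows with parent_id in {2,4,5,6} -> Board (id 3, depth 2), Games (id 7, depth 2), Rock (id 8, depth 2), Music (id 9, depth 2).
Iteration 3: depth < 2 fails for all current rows; recursion stops.
Total rows emitted: 9.

9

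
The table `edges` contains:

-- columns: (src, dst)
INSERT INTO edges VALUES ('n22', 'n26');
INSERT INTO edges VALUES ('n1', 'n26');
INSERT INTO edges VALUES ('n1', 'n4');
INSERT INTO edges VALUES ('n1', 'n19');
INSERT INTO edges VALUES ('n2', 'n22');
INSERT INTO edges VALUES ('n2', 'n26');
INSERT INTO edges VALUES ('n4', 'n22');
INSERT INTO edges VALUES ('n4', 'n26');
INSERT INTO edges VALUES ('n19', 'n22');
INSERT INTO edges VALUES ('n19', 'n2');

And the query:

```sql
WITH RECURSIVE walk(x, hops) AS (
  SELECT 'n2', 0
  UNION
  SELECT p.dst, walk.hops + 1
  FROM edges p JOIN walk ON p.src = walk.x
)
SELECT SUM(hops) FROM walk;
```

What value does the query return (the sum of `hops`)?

4

Base: (n2, hops=0).
Iteration 1: edges from {n2} -> (n22, hops=1), (n26, hops=1).
Iteration 2: edges from {n22,n26} -> (n26, hops=2).
Iteration 3: no outgoing edges from {n26}; recursion stops.
SUM(hops) = 0 + 1 + 1 + 2 = 4.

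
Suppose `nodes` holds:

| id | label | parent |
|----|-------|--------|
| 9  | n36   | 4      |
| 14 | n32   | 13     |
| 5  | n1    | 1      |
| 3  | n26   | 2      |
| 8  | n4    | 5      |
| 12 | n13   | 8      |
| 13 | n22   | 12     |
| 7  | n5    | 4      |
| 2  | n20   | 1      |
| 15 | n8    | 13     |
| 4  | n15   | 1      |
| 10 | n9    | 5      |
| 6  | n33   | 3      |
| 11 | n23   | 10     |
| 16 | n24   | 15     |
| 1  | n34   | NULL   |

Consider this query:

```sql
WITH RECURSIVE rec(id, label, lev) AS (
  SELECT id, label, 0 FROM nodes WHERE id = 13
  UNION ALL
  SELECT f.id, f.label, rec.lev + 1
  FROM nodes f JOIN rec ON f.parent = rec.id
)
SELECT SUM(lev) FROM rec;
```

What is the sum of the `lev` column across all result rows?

4

Base: id=13 (n22) at lev 0.
Iteration 1: rows with parent in {13} -> n32 (id 14, lev 1), n8 (id 15, lev 1).
Iteration 2: rows with parent in {14,15} -> n24 (id 16, lev 2).
Iteration 3: no rows with parent in {16}; recursion stops.
SUM(lev) = 0 + 1 + 1 + 2 = 4.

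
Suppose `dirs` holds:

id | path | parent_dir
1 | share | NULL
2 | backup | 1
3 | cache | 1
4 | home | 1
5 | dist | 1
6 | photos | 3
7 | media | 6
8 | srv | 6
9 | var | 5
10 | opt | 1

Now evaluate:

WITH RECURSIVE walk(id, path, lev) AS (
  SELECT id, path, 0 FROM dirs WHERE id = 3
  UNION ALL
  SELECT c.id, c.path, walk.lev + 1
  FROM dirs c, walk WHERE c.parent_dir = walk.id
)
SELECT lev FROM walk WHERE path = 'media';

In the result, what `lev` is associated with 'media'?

Base: id=3 (cache) at lev 0.
Iteration 1: rows with parent_dir in {3} -> photos (id 6, lev 1).
Iteration 2: rows with parent_dir in {6} -> media (id 7, lev 2), srv (id 8, lev 2).
Iteration 3: no rows with parent_dir in {7,8}; recursion stops.

2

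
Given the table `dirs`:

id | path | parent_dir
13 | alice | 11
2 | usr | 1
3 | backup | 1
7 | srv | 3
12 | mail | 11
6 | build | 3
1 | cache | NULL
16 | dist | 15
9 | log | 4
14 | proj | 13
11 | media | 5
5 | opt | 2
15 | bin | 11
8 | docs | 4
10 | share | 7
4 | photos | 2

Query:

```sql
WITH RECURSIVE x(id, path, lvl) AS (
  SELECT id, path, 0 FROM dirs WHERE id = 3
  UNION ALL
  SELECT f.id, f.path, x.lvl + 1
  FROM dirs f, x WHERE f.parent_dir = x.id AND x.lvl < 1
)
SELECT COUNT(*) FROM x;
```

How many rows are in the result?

3

Base: id=3 (backup) at lvl 0.
Iteration 1: rows with parent_dir in {3} -> build (id 6, lvl 1), srv (id 7, lvl 1).
Iteration 2: lvl < 1 fails for all current rows; recursion stops.
Total rows emitted: 3.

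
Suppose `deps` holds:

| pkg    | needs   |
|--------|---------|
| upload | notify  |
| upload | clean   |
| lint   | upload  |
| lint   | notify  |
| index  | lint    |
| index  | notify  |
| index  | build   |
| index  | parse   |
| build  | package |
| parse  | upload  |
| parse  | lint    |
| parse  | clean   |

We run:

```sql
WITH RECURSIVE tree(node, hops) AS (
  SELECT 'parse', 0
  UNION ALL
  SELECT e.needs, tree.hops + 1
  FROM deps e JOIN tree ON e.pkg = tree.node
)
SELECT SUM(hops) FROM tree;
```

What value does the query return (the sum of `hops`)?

Base: (parse, hops=0).
Iteration 1: edges from {parse} -> (clean, hops=1), (lint, hops=1), (upload, hops=1).
Iteration 2: edges from {clean,lint,upload} -> (clean, hops=2), (notify, hops=2) x2, (upload, hops=2). [UNION ALL keeps all 4 new rows, including repeats]
Iteration 3: edges from {clean,notify,upload} -> (clean, hops=3), (notify, hops=3).
Iteration 4: no outgoing edges from {clean,notify}; recursion stops.
SUM(hops) = 0 + 1 + 1 + 1 + 2 + 2 + 2 + 2 + 3 + 3 = 17.

17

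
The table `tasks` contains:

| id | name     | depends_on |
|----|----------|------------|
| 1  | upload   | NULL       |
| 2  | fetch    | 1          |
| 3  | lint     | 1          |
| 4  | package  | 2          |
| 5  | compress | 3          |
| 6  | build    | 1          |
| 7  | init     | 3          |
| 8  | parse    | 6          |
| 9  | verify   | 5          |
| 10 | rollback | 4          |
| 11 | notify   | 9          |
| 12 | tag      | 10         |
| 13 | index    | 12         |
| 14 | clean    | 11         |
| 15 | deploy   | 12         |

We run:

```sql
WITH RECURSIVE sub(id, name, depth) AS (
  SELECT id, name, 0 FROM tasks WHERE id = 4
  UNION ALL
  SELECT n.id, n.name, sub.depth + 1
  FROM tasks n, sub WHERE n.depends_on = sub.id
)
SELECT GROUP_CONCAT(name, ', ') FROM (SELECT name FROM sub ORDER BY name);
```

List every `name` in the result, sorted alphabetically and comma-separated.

deploy, index, package, rollback, tag

Base: id=4 (package) at depth 0.
Iteration 1: rows with depends_on in {4} -> rollback (id 10, depth 1).
Iteration 2: rows with depends_on in {10} -> tag (id 12, depth 2).
Iteration 3: rows with depends_on in {12} -> index (id 13, depth 3), deploy (id 15, depth 3).
Iteration 4: no rows with depends_on in {13,15}; recursion stops.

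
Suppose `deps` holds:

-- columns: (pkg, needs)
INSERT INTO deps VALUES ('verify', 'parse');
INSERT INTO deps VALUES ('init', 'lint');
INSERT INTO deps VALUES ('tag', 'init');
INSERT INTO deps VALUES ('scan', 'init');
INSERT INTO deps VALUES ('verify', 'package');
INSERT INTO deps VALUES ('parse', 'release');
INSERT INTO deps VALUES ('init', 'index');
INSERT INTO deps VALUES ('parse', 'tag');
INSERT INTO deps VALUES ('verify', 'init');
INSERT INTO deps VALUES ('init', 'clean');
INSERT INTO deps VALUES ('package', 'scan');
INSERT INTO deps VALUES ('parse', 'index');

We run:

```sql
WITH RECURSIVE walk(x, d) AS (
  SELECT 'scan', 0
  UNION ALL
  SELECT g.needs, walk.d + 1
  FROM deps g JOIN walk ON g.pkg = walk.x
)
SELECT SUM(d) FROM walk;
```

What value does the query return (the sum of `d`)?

Base: (scan, d=0).
Iteration 1: edges from {scan} -> (init, d=1).
Iteration 2: edges from {init} -> (clean, d=2), (index, d=2), (lint, d=2).
Iteration 3: no outgoing edges from {clean,index,lint}; recursion stops.
SUM(d) = 0 + 1 + 2 + 2 + 2 = 7.

7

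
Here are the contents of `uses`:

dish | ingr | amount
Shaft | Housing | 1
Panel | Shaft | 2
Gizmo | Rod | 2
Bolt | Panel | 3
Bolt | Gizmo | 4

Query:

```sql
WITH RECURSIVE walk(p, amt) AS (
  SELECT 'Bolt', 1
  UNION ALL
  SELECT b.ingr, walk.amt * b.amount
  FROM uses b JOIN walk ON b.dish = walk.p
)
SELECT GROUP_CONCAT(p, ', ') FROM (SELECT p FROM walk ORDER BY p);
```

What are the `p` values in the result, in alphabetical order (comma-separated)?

Base: (Bolt, amt=1).
Iteration 1: components of {Bolt} -> Gizmo = 1*4 = 4, Panel = 1*3 = 3.
Iteration 2: components of {Gizmo,Panel} -> Rod = 4*2 = 8, Shaft = 3*2 = 6.
Iteration 3: components of {Rod,Shaft} -> Housing = 6*1 = 6.
Iteration 4: no further components; recursion stops.

Bolt, Gizmo, Housing, Panel, Rod, Shaft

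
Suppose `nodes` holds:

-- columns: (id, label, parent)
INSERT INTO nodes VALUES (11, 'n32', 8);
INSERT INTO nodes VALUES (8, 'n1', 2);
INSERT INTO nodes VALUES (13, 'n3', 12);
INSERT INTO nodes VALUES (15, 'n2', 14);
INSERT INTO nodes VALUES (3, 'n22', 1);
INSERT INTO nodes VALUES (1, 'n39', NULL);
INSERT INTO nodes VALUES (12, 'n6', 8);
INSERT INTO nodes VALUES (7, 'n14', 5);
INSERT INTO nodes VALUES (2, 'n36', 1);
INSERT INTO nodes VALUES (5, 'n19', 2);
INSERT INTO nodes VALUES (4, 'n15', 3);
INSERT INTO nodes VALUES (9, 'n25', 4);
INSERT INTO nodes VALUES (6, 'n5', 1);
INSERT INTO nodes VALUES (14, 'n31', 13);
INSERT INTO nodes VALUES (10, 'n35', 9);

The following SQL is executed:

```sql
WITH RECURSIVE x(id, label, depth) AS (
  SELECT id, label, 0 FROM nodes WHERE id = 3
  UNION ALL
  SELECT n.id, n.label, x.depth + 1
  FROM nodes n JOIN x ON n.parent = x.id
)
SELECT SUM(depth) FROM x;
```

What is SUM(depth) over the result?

6

Base: id=3 (n22) at depth 0.
Iteration 1: rows with parent in {3} -> n15 (id 4, depth 1).
Iteration 2: rows with parent in {4} -> n25 (id 9, depth 2).
Iteration 3: rows with parent in {9} -> n35 (id 10, depth 3).
Iteration 4: no rows with parent in {10}; recursion stops.
SUM(depth) = 0 + 1 + 2 + 3 = 6.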